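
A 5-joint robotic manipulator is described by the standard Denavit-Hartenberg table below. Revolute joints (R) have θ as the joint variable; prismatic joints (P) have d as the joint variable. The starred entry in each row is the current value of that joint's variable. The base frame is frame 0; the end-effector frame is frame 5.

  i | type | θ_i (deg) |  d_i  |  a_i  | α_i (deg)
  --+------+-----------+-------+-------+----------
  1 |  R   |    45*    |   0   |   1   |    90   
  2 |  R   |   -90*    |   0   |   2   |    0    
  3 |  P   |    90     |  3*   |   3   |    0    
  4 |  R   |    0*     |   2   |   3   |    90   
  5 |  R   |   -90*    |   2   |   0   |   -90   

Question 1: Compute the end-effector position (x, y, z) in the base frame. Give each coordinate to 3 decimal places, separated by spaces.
after link 1: o_1 = (0.7071, 0.7071, 0.0000)
after link 2: o_2 = (0.7071, 0.7071, -2.0000)
after link 3: o_3 = (4.9497, 0.7071, -2.0000)
after link 4: o_4 = (8.4853, 1.4142, -2.0000)
after link 5: o_5 = (8.4853, 1.4142, -4.0000)

8.485 1.414 -4.000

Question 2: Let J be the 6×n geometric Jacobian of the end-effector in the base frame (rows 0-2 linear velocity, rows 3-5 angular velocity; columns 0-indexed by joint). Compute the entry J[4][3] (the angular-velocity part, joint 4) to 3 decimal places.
-0.707

axis z_3 = (0.7071,-0.7071,0.0000); lever o_n−o_3 = (3.5355,0.7071,-2.0000)
cross product → J_v[:, 3] = (1.4142,1.4142,3.0000)
J_ω[:, 3] = z_3
entry J[4][3] = -0.7071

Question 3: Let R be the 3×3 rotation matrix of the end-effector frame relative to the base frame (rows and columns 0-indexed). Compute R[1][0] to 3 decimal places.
0.707

End-effector x-axis (col 0 of R) = (-0.7071,0.7071,-0.0000)
R[1][0] = 0.7071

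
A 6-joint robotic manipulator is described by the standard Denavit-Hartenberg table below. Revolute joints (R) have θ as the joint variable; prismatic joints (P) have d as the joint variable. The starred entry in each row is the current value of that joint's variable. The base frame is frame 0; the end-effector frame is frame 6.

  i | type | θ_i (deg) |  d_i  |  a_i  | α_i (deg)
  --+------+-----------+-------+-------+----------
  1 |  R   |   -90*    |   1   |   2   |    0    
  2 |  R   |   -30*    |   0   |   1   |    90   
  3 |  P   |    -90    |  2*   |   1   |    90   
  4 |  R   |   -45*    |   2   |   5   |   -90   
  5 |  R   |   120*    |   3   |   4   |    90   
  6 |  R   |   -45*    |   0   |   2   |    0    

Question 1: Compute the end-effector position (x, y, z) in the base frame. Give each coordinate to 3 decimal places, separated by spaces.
after link 1: o_1 = (0.0000, -2.0000, 1.0000)
after link 2: o_2 = (-0.5000, -2.8660, 1.0000)
after link 3: o_3 = (-2.2321, -1.8660, 0.0000)
after link 4: o_4 = (1.8298, -1.9017, -3.5355)
after link 5: o_5 = (-2.9641, -3.1340, -4.2426)
after link 6: o_6 = (-3.1435, -4.4446, -2.7426)

-3.143 -4.445 -2.743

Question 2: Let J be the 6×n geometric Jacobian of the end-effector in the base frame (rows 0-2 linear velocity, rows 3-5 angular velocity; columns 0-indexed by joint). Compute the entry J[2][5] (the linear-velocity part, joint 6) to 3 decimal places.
-0.500

axis z_5 = (0.2803,-0.7392,-0.6124); lever o_n−o_5 = (-0.1794,-1.3107,1.5000)
cross product → J_v[:, 5] = (-1.9114,-0.3107,-0.5000)
J_ω[:, 5] = z_5
entry J[2][5] = -0.5000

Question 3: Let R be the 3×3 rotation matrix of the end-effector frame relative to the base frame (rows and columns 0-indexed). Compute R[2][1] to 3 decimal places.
End-effector y-axis (col 1 of R) = (-0.9557,-0.1553,-0.2500)
R[2][1] = -0.2500

-0.250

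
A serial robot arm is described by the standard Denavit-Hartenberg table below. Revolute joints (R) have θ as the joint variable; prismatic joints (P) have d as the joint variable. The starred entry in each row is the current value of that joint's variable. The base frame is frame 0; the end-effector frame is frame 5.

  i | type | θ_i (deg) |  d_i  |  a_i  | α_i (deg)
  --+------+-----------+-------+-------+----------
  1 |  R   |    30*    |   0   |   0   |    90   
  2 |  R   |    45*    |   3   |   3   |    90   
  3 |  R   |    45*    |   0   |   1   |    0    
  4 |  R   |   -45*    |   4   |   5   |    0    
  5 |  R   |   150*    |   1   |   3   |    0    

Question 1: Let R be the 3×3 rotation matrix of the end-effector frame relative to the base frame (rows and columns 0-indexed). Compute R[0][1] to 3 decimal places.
End-effector y-axis (col 1 of R) = (-0.7392,0.5732,-0.3536)
R[0][1] = -0.7392

-0.739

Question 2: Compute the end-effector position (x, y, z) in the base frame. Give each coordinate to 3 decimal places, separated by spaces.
9.406 -0.582 0.784

after link 1: o_1 = (0.0000, 0.0000, 0.0000)
after link 2: o_2 = (3.3371, -1.5374, 2.1213)
after link 3: o_3 = (4.1237, -1.8998, 2.6213)
after link 4: o_4 = (9.6350, 1.2822, 3.3284)
after link 5: o_5 = (9.4064, -0.5819, 0.7842)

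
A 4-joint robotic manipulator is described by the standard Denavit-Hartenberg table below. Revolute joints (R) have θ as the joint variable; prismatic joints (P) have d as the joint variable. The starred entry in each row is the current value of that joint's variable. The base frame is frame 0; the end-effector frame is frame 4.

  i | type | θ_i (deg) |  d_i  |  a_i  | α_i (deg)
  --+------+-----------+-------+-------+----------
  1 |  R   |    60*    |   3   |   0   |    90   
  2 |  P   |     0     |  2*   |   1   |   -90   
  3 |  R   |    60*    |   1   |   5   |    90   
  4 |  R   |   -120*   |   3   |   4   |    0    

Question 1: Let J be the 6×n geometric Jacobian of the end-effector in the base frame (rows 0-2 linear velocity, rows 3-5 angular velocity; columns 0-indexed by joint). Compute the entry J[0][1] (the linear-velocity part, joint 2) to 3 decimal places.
prismatic axis z_1 = (0.8660,-0.5000,0.0000)
J_v[:, 1] = z_1; J_ω[:, 1] = (0,0,0)
entry J[0][1] = 0.8660

0.866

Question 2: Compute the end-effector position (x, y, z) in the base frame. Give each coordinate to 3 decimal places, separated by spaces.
3.330 3.964 0.536

after link 1: o_1 = (0.0000, 0.0000, 3.0000)
after link 2: o_2 = (2.2321, -0.1340, 3.0000)
after link 3: o_3 = (-0.2679, 4.1962, 4.0000)
after link 4: o_4 = (3.3301, 3.9641, 0.5359)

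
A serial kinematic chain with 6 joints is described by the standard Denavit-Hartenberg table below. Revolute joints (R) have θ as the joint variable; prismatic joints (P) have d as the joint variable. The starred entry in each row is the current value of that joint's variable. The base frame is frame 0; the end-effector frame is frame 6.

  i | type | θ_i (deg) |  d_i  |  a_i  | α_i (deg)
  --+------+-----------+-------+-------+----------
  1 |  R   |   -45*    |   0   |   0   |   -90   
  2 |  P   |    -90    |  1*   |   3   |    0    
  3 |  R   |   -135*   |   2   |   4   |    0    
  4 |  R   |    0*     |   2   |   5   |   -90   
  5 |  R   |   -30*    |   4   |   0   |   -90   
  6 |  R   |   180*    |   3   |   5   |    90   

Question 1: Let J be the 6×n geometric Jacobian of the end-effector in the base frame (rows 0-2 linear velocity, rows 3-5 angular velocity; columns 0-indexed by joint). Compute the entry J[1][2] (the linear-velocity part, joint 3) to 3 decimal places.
1.085

axis z_2 = (0.7071,0.7071,0.0000); lever o_n−o_2 = (-5.8614,4.3085,-1.5343)
cross product → J_v[:, 2] = (-1.0849,1.0849,7.1912)
J_ω[:, 2] = z_2
entry J[1][2] = 1.0849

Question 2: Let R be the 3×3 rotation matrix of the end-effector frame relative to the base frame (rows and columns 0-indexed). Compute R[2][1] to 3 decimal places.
-0.354

End-effector y-axis (col 1 of R) = (-0.8624,-0.3624,-0.3536)
R[2][1] = -0.3536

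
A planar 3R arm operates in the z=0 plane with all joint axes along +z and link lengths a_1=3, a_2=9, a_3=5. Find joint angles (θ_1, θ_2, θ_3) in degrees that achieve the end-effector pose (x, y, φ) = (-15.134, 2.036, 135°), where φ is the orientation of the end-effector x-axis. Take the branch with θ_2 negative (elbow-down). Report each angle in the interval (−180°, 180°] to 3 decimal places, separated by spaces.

wrist centre = target − a_3·(cos φ, sin φ) = (-11.5985, -1.4995)
cos θ_2 = (136.7730−3²−9²)/(2·3·9) = 0.8662; θ_2 = -29.9838° (elbow-down)
β = atan2(-1.4995,-11.5985) = -172.6332°; ψ = atan2(-4.4978,10.7955) = -22.6184°
θ_1 = β − ψ = -150.0149°
θ_3 = φ − θ_1 − θ_2 = -45.0013° (wrapped to (-180°,180°])

-150.015 -29.984 -45.001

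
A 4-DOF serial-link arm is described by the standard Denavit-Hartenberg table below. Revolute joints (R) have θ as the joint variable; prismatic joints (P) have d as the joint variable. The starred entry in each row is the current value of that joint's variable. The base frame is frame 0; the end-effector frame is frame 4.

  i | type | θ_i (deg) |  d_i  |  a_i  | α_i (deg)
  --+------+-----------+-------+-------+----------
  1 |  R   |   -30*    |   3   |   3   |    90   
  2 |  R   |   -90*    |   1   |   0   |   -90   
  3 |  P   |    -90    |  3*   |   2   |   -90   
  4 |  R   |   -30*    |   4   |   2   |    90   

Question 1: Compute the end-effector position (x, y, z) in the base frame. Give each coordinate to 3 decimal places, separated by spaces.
after link 1: o_1 = (2.5981, -1.5000, 3.0000)
after link 2: o_2 = (2.0981, -2.3660, 3.0000)
after link 3: o_3 = (3.6962, -5.5981, 3.0000)
after link 4: o_4 = (3.6962, -7.5981, -1.0000)

3.696 -7.598 -1.000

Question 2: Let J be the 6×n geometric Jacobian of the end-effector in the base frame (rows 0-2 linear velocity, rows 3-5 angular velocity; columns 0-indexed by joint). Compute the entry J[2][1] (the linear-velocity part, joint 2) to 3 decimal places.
4.000

axis z_1 = (-0.5000,-0.8660,0.0000); lever o_n−o_1 = (1.0981,-6.0981,-4.0000)
cross product → J_v[:, 1] = (3.4641,-2.0000,4.0000)
J_ω[:, 1] = z_1
entry J[2][1] = 4.0000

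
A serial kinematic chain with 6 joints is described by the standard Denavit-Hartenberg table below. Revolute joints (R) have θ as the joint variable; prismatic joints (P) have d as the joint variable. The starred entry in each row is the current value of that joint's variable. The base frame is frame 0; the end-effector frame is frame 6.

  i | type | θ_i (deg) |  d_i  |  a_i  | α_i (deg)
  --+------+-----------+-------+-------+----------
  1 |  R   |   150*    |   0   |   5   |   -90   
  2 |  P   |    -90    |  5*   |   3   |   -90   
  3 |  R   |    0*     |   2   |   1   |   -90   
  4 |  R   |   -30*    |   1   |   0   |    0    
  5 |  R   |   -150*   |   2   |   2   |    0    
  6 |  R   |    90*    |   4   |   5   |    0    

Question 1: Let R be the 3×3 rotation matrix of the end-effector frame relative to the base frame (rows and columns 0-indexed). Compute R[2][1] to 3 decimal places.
1.000

End-effector y-axis (col 1 of R) = (-0.0000,0.0000,1.0000)
R[2][1] = 1.0000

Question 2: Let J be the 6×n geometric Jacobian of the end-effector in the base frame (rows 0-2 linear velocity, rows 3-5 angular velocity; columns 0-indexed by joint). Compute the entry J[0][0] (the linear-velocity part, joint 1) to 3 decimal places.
axis z_0 = ẑ; lever o_n−o_0 = (-9.3923,7.7321,2.0000)
cross product → J_v[:, 0] = (-7.7321,-9.3923,0.0000)
J_ω[:, 0] = z_0
entry J[0][0] = -7.7321

-7.732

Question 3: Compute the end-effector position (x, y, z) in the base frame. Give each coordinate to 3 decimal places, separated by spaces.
after link 1: o_1 = (-4.3301, 2.5000, 0.0000)
after link 2: o_2 = (-6.8301, -1.8301, 3.0000)
after link 3: o_3 = (-8.5622, -0.8301, 4.0000)
after link 4: o_4 = (-8.0622, 0.0359, 4.0000)
after link 5: o_5 = (-7.0622, 1.7679, 2.0000)
after link 6: o_6 = (-9.3923, 7.7321, 2.0000)

-9.392 7.732 2.000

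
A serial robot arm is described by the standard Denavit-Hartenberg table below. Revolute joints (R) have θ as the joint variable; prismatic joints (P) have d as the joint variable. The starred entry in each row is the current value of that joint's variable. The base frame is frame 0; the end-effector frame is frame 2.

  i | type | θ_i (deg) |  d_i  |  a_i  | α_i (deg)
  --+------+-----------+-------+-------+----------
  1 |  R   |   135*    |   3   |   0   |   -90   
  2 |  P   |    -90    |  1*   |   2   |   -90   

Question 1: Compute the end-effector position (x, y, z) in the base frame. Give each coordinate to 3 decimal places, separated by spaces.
-0.707 -0.707 5.000

after link 1: o_1 = (0.0000, 0.0000, 3.0000)
after link 2: o_2 = (-0.7071, -0.7071, 5.0000)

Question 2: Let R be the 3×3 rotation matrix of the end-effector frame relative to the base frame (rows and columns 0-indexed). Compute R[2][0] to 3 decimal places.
End-effector x-axis (col 0 of R) = (0.0000,0.0000,1.0000)
R[2][0] = 1.0000

1.000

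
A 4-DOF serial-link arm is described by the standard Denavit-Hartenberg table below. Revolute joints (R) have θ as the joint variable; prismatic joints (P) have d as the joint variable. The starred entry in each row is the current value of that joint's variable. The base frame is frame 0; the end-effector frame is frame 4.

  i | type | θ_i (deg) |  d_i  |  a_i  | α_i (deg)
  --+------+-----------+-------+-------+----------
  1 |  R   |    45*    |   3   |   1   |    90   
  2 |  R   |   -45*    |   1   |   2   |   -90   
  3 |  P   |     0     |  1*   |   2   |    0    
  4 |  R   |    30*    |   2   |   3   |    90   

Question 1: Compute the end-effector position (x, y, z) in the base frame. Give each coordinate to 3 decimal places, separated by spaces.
after link 1: o_1 = (0.7071, 0.7071, 3.0000)
after link 2: o_2 = (2.4142, 1.0000, 1.5858)
after link 3: o_3 = (3.9142, 2.5000, 0.8787)
after link 4: o_4 = (5.1526, 5.8597, 0.4558)

5.153 5.860 0.456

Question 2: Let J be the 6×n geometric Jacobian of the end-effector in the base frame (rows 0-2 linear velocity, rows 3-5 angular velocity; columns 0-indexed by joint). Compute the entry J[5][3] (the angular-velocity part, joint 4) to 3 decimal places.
axis z_3 = (0.5000,0.5000,0.7071); lever o_n−o_3 = (1.2384,3.3597,-0.4229)
cross product → J_v[:, 3] = (-2.5871,1.0871,1.0607)
J_ω[:, 3] = z_3
entry J[5][3] = 0.7071

0.707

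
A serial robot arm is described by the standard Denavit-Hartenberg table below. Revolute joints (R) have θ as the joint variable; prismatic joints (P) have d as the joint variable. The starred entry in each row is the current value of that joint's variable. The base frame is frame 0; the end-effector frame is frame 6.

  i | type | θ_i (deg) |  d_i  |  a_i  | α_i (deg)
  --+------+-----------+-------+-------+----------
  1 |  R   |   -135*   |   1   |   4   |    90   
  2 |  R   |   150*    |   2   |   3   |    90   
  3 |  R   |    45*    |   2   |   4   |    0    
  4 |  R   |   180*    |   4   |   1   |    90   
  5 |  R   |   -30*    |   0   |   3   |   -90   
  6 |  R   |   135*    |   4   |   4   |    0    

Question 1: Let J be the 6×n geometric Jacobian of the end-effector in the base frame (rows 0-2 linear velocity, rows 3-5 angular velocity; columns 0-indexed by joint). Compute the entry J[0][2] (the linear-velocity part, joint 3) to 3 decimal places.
-0.984

axis z_2 = (-0.3536,-0.3536,0.8660); lever o_n−o_2 = (-0.7338,-2.7108,9.4229)
cross product → J_v[:, 2] = (-0.9838,2.6960,0.6990)
J_ω[:, 2] = z_2
entry J[0][2] = -0.9838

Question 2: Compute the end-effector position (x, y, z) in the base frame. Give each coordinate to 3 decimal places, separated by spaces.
-3.139 -2.288 11.923

after link 1: o_1 = (-2.8284, -2.8284, 1.0000)
after link 2: o_2 = (-2.4055, 0.4229, 2.5000)
after link 3: o_3 = (-3.3806, 3.4478, 5.6463)
after link 4: o_4 = (-4.7278, 1.1006, 8.7568)
after link 5: o_5 = (-4.0234, -0.7931, 6.5392)
after link 6: o_6 = (-3.1393, -2.2879, 11.9229)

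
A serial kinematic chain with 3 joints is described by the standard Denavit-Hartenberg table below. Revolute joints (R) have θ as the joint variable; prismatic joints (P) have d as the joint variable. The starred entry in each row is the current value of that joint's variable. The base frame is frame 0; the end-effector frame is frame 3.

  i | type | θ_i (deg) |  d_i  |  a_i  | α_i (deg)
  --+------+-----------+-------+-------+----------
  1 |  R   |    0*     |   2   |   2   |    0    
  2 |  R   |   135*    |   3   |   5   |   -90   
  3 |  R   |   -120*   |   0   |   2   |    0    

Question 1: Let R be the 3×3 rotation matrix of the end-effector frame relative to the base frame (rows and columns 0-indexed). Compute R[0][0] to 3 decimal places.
0.354

End-effector x-axis (col 0 of R) = (0.3536,-0.3536,0.8660)
R[0][0] = 0.3536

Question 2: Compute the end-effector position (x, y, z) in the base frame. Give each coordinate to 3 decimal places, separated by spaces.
-0.828 2.828 6.732

after link 1: o_1 = (2.0000, 0.0000, 2.0000)
after link 2: o_2 = (-1.5355, 3.5355, 5.0000)
after link 3: o_3 = (-0.8284, 2.8284, 6.7321)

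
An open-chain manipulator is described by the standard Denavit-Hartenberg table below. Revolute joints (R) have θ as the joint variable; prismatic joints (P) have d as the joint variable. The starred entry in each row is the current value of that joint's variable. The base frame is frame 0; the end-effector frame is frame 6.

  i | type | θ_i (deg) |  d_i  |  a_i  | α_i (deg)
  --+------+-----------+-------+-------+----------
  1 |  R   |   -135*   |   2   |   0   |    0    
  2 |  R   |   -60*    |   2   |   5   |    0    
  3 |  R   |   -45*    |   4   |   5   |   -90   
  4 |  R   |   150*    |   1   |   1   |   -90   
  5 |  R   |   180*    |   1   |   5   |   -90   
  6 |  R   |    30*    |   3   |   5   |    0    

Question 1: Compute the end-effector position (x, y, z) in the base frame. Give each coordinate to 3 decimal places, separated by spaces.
after link 1: o_1 = (0.0000, 0.0000, 2.0000)
after link 2: o_2 = (-4.8296, 1.2941, 4.0000)
after link 3: o_3 = (-7.3296, 5.6242, 8.0000)
after link 4: o_4 = (-7.7626, 4.3742, 7.5000)
after link 5: o_5 = (-9.6777, 7.6912, 10.8660)
after link 6: o_6 = (-14.7758, 10.5213, 10.8660)

-14.776 10.521 10.866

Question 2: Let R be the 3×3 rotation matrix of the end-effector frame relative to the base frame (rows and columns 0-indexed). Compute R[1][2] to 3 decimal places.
End-effector z-axis (col 2 of R) = (-0.8660,-0.5000,0.0000)
R[1][2] = -0.5000

-0.500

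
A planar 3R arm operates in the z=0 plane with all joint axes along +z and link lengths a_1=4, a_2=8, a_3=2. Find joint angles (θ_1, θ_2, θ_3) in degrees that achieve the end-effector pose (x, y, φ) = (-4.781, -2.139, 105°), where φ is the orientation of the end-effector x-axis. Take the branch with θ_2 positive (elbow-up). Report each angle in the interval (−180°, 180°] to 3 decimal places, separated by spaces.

117.356 134.996 -147.353

wrist centre = target − a_3·(cos φ, sin φ) = (-4.2634, -4.0709)
cos θ_2 = (34.7481−4²−8²)/(2·4·8) = -0.7071; θ_2 = 134.9963° (elbow-up)
β = atan2(-4.0709,-4.2634) = -136.3232°; ψ = atan2(5.6572,-1.6565) = 106.3205°
θ_1 = β − ψ = -242.6438°
θ_3 = φ − θ_1 − θ_2 = -147.3525° (wrapped to (-180°,180°])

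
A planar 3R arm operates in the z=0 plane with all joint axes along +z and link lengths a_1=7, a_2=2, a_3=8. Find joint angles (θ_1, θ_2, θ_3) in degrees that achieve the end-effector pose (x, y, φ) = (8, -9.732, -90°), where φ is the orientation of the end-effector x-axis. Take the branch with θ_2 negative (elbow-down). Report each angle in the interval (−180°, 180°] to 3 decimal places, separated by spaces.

0.000 -60.000 -30.000

wrist centre = target − a_3·(cos φ, sin φ) = (8.0000, -1.7320)
cos θ_2 = (66.9998−7²−2²)/(2·7·2) = 0.5000; θ_2 = -60.0004° (elbow-down)
β = atan2(-1.7320,8.0000) = -12.2160°; ψ = atan2(-1.7321,8.0000) = -12.2164°
θ_1 = β − ψ = 0.0004°
θ_3 = φ − θ_1 − θ_2 = -30.0000° (wrapped to (-180°,180°])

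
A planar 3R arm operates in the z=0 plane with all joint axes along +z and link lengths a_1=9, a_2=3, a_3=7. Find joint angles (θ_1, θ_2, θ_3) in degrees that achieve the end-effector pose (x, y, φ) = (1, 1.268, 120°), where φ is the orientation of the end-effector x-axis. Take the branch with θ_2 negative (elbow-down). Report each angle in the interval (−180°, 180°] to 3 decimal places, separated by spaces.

wrist centre = target − a_3·(cos φ, sin φ) = (4.5000, -4.7942)
cos θ_2 = (43.2341−9²−3²)/(2·9·3) = -0.8660; θ_2 = -150.0010° (elbow-down)
β = atan2(-4.7942,4.5000) = -46.8129°; ψ = atan2(-1.5000,6.4019) = -13.1864°
θ_1 = β − ψ = -33.6265°
θ_3 = φ − θ_1 − θ_2 = -56.3725° (wrapped to (-180°,180°])

-33.626 -150.001 -56.372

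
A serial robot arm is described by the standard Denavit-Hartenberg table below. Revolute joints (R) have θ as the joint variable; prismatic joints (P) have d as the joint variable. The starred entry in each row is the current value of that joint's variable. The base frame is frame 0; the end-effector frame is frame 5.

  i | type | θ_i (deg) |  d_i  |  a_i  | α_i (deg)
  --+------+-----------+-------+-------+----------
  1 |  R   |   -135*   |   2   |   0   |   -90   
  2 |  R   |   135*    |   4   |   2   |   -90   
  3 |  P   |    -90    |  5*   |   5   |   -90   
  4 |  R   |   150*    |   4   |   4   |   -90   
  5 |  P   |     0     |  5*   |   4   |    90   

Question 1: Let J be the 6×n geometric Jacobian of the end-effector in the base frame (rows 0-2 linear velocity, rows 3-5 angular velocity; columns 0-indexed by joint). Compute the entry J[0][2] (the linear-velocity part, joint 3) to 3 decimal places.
0.500

prismatic axis z_2 = (0.5000,0.5000,0.7071)
J_v[:, 2] = z_2; J_ω[:, 2] = (0,0,0)
entry J[0][2] = 0.5000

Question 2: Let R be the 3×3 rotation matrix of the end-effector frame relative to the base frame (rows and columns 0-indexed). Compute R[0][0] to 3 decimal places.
-0.862

End-effector x-axis (col 0 of R) = (-0.8624,0.3624,-0.3536)
R[0][0] = -0.8624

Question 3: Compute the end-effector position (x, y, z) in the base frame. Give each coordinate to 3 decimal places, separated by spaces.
5.362 5.968 1.526

after link 1: o_1 = (0.0000, 0.0000, 2.0000)
after link 2: o_2 = (3.8284, -1.8284, 0.5858)
after link 3: o_3 = (9.8640, -2.8640, 4.1213)
after link 4: o_4 = (8.4145, 0.5855, -0.1213)
after link 5: o_5 = (5.3623, 5.9678, 1.5263)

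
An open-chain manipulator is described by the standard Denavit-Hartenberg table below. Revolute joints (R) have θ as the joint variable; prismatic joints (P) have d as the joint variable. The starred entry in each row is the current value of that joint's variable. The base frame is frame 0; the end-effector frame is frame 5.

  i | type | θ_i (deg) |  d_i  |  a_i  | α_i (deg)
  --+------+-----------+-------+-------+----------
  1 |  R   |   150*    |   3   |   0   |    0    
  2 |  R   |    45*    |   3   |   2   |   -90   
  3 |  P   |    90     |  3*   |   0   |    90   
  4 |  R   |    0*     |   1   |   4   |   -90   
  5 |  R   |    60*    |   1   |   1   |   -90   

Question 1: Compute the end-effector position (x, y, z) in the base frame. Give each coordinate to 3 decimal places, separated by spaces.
after link 1: o_1 = (0.0000, 0.0000, 3.0000)
after link 2: o_2 = (-1.9319, -0.5176, 6.0000)
after link 3: o_3 = (-1.1554, -3.4154, 6.0000)
after link 4: o_4 = (-2.1213, -3.6742, 2.0000)
after link 5: o_5 = (-1.0260, -4.4160, 1.5000)

-1.026 -4.416 1.500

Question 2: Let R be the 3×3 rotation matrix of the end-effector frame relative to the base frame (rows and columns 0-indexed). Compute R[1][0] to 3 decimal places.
0.224

End-effector x-axis (col 0 of R) = (0.8365,0.2241,-0.5000)
R[1][0] = 0.2241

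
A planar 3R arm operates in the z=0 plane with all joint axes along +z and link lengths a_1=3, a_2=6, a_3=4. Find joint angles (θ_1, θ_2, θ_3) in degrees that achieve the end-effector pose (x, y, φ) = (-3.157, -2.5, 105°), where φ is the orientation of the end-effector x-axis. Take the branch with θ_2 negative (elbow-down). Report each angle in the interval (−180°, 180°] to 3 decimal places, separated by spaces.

-45.002 -90.002 -119.996

wrist centre = target − a_3·(cos φ, sin φ) = (-2.1217, -6.3637)
cos θ_2 = (44.9984−3²−6²)/(2·3·6) = -0.0000; θ_2 = -90.0025° (elbow-down)
β = atan2(-6.3637,-2.1217) = -108.4389°; ψ = atan2(-6.0000,2.9997) = -63.4369°
θ_1 = β − ψ = -45.0020°
θ_3 = φ − θ_1 − θ_2 = -119.9955° (wrapped to (-180°,180°])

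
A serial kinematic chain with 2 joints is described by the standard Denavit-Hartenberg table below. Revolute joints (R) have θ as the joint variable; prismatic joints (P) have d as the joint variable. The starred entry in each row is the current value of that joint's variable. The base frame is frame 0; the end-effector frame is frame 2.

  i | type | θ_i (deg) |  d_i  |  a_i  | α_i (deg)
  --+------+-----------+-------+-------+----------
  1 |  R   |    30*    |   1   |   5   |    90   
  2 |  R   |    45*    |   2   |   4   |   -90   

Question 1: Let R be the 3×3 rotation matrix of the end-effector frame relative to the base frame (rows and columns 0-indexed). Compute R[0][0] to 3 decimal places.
0.612

End-effector x-axis (col 0 of R) = (0.6124,0.3536,0.7071)
R[0][0] = 0.6124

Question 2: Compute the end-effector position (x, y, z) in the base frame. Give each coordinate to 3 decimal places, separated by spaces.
7.780 2.182 3.828

after link 1: o_1 = (4.3301, 2.5000, 1.0000)
after link 2: o_2 = (7.7796, 2.1822, 3.8284)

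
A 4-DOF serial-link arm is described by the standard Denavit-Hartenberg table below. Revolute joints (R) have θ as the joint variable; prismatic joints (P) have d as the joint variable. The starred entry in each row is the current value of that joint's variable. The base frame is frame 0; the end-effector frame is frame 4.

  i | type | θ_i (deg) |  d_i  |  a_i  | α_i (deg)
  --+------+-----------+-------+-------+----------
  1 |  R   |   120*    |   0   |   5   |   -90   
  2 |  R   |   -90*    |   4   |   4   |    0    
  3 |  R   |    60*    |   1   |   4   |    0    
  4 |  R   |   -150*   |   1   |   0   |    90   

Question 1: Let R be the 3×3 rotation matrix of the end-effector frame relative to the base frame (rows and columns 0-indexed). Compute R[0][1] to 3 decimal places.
End-effector y-axis (col 1 of R) = (-0.8660,-0.5000,0.0000)
R[0][1] = -0.8660

-0.866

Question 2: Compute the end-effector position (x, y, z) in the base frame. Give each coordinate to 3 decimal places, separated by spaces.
-9.428 4.330 6.000

after link 1: o_1 = (-2.5000, 4.3301, 0.0000)
after link 2: o_2 = (-5.9641, 2.3301, 4.0000)
after link 3: o_3 = (-8.5622, 4.8301, 6.0000)
after link 4: o_4 = (-9.4282, 4.3301, 6.0000)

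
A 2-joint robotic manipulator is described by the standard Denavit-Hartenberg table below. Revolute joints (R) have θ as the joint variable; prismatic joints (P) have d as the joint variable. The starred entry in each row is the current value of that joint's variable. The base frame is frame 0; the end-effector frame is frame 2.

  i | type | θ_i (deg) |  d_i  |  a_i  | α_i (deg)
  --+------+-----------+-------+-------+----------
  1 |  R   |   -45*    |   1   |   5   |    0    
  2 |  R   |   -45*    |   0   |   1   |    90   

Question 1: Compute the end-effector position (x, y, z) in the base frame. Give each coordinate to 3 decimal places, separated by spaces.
3.536 -4.536 1.000

after link 1: o_1 = (3.5355, -3.5355, 1.0000)
after link 2: o_2 = (3.5355, -4.5355, 1.0000)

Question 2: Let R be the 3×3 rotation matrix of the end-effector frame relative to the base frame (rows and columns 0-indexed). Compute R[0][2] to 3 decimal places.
End-effector z-axis (col 2 of R) = (-1.0000,-0.0000,0.0000)
R[0][2] = -1.0000

-1.000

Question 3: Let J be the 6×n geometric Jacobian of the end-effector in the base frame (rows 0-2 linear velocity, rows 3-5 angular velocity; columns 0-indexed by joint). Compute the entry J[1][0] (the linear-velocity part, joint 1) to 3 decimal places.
axis z_0 = ẑ; lever o_n−o_0 = (3.5355,-4.5355,1.0000)
cross product → J_v[:, 0] = (4.5355,3.5355,-0.0000)
J_ω[:, 0] = z_0
entry J[1][0] = 3.5355

3.536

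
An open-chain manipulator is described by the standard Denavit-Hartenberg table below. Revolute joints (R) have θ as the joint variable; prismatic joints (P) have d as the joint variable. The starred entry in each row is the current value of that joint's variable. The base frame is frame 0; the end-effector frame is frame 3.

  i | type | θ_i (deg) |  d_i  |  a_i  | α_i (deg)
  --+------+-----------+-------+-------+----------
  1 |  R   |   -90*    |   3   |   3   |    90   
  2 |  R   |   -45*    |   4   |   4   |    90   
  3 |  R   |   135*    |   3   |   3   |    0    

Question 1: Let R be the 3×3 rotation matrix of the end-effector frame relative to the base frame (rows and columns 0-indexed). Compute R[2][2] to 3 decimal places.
-0.707

End-effector z-axis (col 2 of R) = (-0.0000,0.7071,-0.7071)
R[2][2] = -0.7071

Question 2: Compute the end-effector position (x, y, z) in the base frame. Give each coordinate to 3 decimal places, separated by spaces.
-6.121 -2.207 -0.450

after link 1: o_1 = (0.0000, -3.0000, 3.0000)
after link 2: o_2 = (-4.0000, -5.8284, 0.1716)
after link 3: o_3 = (-6.1213, -2.2071, -0.4497)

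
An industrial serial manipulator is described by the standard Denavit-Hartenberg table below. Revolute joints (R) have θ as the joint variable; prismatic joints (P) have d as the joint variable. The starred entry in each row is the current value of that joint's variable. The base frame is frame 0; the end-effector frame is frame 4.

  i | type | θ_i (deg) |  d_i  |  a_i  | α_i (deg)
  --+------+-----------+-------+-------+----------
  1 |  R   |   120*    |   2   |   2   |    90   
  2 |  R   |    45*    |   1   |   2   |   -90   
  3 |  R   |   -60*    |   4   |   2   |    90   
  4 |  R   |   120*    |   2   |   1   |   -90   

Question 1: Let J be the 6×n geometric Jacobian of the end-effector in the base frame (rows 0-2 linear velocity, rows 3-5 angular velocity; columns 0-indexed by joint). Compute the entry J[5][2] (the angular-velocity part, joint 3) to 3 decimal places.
axis z_2 = (0.3536,-0.6124,0.7071); lever o_n−o_2 = (4.0586,-2.4317,2.7464)
cross product → J_v[:, 2] = (0.0376,1.8989,1.6257)
J_ω[:, 2] = z_2
entry J[5][2] = 0.7071

0.707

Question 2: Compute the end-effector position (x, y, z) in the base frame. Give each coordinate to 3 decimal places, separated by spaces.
after link 1: o_1 = (-1.0000, 1.7321, 2.0000)
after link 2: o_2 = (-0.8411, 3.4568, 3.4142)
after link 3: o_3 = (1.7196, 2.4857, 6.9497)
after link 4: o_4 = (3.2176, 1.0251, 6.1606)

3.218 1.025 6.161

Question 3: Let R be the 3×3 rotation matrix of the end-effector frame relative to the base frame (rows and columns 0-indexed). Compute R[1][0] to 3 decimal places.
End-effector x-axis (col 0 of R) = (0.0196,-0.8999,0.4356)
R[1][0] = -0.8999

-0.900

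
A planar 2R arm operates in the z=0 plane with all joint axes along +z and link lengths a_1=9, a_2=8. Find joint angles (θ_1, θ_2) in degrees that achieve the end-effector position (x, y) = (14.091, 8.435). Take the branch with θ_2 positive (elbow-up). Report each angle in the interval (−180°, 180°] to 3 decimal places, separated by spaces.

16.807 30.002

cos θ_2 = (269.7055−9²−8²)/(2·9·8) = 0.8660; θ_2 = 30.0017° (elbow-up)
β = atan2(8.4350,14.0910) = 30.9051°; ψ = atan2(4.0002,15.9281) = 14.0978°
θ_1 = β − ψ = 16.8073°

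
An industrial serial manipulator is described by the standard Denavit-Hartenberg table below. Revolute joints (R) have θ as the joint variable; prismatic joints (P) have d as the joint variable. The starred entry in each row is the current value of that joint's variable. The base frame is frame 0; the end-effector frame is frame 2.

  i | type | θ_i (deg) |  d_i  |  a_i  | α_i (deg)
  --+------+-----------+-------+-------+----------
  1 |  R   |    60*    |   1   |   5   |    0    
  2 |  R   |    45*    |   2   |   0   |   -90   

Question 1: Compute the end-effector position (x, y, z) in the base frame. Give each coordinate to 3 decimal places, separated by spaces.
after link 1: o_1 = (2.5000, 4.3301, 1.0000)
after link 2: o_2 = (2.5000, 4.3301, 3.0000)

2.500 4.330 3.000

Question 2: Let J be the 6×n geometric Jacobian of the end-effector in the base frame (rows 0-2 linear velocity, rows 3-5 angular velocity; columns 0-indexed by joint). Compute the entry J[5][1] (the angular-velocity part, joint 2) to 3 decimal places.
axis z_1 = (0.0000,0.0000,1.0000); lever o_n−o_1 = (0.0000,0.0000,2.0000)
cross product → J_v[:, 1] = (0.0000,0.0000,0.0000)
J_ω[:, 1] = z_1
entry J[5][1] = 1.0000

1.000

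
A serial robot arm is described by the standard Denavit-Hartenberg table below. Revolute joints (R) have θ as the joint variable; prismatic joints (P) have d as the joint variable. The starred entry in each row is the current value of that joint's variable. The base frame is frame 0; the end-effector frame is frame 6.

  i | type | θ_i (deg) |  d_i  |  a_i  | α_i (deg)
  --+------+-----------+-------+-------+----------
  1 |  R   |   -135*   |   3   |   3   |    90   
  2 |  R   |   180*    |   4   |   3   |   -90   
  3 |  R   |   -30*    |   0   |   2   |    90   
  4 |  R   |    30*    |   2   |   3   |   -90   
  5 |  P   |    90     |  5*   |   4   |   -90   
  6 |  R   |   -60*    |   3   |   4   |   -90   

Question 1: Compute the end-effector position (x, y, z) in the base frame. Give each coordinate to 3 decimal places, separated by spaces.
0.458 -0.363 -4.330

after link 1: o_1 = (-2.1213, -2.1213, 3.0000)
after link 2: o_2 = (-2.8284, 2.8284, 3.0000)
after link 3: o_3 = (-2.3108, 4.7603, 3.0000)
after link 4: o_4 = (-3.5702, 7.7875, 1.5000)
after link 5: o_5 = (-0.3536, 4.3374, -2.8301)
after link 6: o_6 = (0.4576, -0.3628, -4.3301)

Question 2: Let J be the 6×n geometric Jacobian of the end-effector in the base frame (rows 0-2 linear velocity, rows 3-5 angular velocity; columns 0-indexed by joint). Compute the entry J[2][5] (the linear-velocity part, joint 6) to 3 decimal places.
1.732

axis z_5 = (-0.2241,-0.8365,0.5000); lever o_n−o_5 = (0.8111,-4.7002,-1.5000)
cross product → J_v[:, 5] = (3.6049,0.0694,1.7321)
J_ω[:, 5] = z_5
entry J[2][5] = 1.7321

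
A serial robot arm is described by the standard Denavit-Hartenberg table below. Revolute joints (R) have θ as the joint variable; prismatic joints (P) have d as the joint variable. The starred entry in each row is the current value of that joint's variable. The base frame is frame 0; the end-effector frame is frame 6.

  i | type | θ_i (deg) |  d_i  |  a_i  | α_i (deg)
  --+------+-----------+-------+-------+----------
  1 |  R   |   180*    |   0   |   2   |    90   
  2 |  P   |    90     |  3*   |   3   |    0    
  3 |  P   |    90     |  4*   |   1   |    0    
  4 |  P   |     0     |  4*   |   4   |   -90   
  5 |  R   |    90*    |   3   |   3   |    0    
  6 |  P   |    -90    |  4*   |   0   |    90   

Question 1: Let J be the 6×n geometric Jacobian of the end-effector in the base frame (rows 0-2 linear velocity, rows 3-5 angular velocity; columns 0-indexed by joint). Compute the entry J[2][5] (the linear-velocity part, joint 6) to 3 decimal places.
-1.000

prismatic axis z_5 = (0.0000,0.0000,-1.0000)
J_v[:, 5] = z_5; J_ω[:, 5] = (0,0,0)
entry J[2][5] = -1.0000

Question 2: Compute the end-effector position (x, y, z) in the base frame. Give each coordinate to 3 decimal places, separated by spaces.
after link 1: o_1 = (-2.0000, 0.0000, 0.0000)
after link 2: o_2 = (-2.0000, 3.0000, 3.0000)
after link 3: o_3 = (-1.0000, 7.0000, 3.0000)
after link 4: o_4 = (3.0000, 11.0000, 3.0000)
after link 5: o_5 = (3.0000, 8.0000, 0.0000)
after link 6: o_6 = (3.0000, 8.0000, -4.0000)

3.000 8.000 -4.000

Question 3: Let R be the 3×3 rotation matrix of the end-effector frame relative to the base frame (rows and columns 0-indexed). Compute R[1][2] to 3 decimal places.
End-effector z-axis (col 2 of R) = (0.0000,1.0000,0.0000)
R[1][2] = 1.0000

1.000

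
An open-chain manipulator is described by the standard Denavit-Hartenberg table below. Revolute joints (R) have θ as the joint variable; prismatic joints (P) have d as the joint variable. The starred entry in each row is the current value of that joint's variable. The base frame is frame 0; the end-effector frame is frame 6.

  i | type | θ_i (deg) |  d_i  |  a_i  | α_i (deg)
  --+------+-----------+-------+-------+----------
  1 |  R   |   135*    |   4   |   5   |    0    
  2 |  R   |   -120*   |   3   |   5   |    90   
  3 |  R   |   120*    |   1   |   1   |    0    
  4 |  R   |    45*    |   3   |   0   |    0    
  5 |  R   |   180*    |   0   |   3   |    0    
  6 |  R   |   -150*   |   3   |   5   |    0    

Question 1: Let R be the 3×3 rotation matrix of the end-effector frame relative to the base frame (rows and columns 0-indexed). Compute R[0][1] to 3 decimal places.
End-effector y-axis (col 1 of R) = (0.2500,0.0670,-0.9659)
R[0][1] = 0.2500

0.250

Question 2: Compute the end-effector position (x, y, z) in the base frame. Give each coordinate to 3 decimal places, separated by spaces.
after link 1: o_1 = (-3.5355, 3.5355, 4.0000)
after link 2: o_2 = (1.2941, 4.8296, 7.0000)
after link 3: o_3 = (1.0700, 3.7343, 7.8660)
after link 4: o_4 = (1.8464, 0.8365, 7.8660)
after link 5: o_5 = (4.6454, 1.5865, 7.0896)
after link 6: o_6 = (0.7568, -2.5613, 5.7955)

0.757 -2.561 5.795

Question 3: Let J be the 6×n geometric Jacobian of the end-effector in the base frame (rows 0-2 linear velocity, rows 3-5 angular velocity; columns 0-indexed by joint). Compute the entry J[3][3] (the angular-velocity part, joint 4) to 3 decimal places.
0.259

axis z_3 = (0.2588,-0.9659,0.0000); lever o_n−o_3 = (-0.3131,-6.2956,-2.0706)
cross product → J_v[:, 3] = (2.0000,0.5359,-1.9319)
J_ω[:, 3] = z_3
entry J[3][3] = 0.2588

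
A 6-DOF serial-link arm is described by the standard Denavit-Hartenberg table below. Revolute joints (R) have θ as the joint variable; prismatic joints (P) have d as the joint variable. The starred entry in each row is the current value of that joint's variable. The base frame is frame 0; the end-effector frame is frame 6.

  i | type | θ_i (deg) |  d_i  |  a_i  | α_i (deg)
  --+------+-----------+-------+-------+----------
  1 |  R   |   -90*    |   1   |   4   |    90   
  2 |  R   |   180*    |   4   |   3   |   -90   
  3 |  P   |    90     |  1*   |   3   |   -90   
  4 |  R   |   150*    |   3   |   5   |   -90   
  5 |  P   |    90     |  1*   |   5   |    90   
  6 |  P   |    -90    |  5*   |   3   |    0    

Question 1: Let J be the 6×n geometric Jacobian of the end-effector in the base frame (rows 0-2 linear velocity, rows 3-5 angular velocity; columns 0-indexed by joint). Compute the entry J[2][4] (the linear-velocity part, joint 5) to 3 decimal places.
prismatic axis z_4 = (-0.5000,0.0000,-0.8660)
J_v[:, 4] = z_4; J_ω[:, 4] = (0,0,0)
entry J[2][4] = -0.8660

-0.866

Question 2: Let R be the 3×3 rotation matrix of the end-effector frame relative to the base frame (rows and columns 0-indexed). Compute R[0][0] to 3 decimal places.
0.500

End-effector x-axis (col 0 of R) = (0.5000,0.0000,0.8660)
R[0][0] = 0.5000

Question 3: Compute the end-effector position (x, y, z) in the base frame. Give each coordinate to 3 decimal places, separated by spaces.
-8.660 1.000 6.732

after link 1: o_1 = (0.0000, -4.0000, 1.0000)
after link 2: o_2 = (-4.0000, -1.0000, 1.0000)
after link 3: o_3 = (-1.0000, -1.0000, 0.0000)
after link 4: o_4 = (-5.3301, -4.0000, 2.5000)
after link 5: o_5 = (-5.8301, 1.0000, 1.6340)
after link 6: o_6 = (-8.6603, 1.0000, 6.7321)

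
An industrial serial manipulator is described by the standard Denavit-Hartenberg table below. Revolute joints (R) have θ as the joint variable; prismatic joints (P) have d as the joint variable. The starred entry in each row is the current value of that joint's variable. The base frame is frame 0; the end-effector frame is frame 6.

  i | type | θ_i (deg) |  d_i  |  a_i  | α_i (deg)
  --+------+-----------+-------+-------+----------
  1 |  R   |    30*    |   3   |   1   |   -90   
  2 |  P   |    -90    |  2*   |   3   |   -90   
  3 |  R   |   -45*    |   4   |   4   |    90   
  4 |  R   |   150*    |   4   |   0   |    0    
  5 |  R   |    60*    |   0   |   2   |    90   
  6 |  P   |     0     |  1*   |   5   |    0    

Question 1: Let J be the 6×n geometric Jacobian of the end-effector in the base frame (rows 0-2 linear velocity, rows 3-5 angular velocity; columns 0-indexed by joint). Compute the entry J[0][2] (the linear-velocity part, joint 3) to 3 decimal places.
-2.320

axis z_2 = (0.8660,0.5000,-0.0000); lever o_n−o_2 = (0.6747,1.5635,-4.6402)
cross product → J_v[:, 2] = (-2.3201,4.0185,1.0167)
J_ω[:, 2] = z_2
entry J[0][2] = -2.3201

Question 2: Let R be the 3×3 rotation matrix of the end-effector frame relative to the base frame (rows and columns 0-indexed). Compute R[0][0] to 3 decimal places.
-0.127

End-effector x-axis (col 0 of R) = (-0.1268,-0.7803,-0.6124)
R[0][0] = -0.1268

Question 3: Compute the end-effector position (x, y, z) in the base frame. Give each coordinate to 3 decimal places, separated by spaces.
0.541 3.796 1.360

after link 1: o_1 = (0.8660, 0.5000, 3.0000)
after link 2: o_2 = (-0.1340, 2.2321, 6.0000)
after link 3: o_3 = (1.9159, 6.6815, 8.8284)
after link 4: o_4 = (0.5017, 9.1310, 6.0000)
after link 5: o_5 = (0.2480, 7.5704, 4.7753)
after link 6: o_6 = (0.5407, 3.7955, 1.3598)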